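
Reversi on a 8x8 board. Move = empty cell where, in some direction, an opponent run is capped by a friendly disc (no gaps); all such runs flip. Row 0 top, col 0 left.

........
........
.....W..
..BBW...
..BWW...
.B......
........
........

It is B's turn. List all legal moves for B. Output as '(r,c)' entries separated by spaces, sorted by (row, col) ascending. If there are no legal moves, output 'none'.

Answer: (3,5) (4,5) (5,3) (5,4) (5,5)

Derivation:
(1,4): no bracket -> illegal
(1,5): no bracket -> illegal
(1,6): no bracket -> illegal
(2,3): no bracket -> illegal
(2,4): no bracket -> illegal
(2,6): no bracket -> illegal
(3,5): flips 1 -> legal
(3,6): no bracket -> illegal
(4,5): flips 2 -> legal
(5,2): no bracket -> illegal
(5,3): flips 1 -> legal
(5,4): flips 1 -> legal
(5,5): flips 1 -> legal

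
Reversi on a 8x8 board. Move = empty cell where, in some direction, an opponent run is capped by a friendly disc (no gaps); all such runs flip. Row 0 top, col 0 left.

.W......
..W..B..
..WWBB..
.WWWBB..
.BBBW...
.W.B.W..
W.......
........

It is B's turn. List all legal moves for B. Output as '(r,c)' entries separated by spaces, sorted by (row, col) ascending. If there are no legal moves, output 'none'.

(0,0): no bracket -> illegal
(0,2): flips 3 -> legal
(0,3): no bracket -> illegal
(1,0): no bracket -> illegal
(1,1): no bracket -> illegal
(1,3): flips 2 -> legal
(1,4): flips 2 -> legal
(2,0): flips 1 -> legal
(2,1): flips 4 -> legal
(3,0): flips 3 -> legal
(4,0): no bracket -> illegal
(4,5): flips 1 -> legal
(4,6): no bracket -> illegal
(5,0): no bracket -> illegal
(5,2): no bracket -> illegal
(5,4): flips 1 -> legal
(5,6): no bracket -> illegal
(6,1): flips 1 -> legal
(6,2): no bracket -> illegal
(6,4): no bracket -> illegal
(6,5): no bracket -> illegal
(6,6): no bracket -> illegal
(7,0): no bracket -> illegal
(7,1): no bracket -> illegal

Answer: (0,2) (1,3) (1,4) (2,0) (2,1) (3,0) (4,5) (5,4) (6,1)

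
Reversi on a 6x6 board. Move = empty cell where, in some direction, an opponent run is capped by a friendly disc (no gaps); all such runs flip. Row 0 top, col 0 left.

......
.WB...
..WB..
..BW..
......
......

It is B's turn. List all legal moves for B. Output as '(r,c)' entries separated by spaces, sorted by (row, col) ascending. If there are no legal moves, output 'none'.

(0,0): no bracket -> illegal
(0,1): no bracket -> illegal
(0,2): no bracket -> illegal
(1,0): flips 1 -> legal
(1,3): no bracket -> illegal
(2,0): no bracket -> illegal
(2,1): flips 1 -> legal
(2,4): no bracket -> illegal
(3,1): no bracket -> illegal
(3,4): flips 1 -> legal
(4,2): no bracket -> illegal
(4,3): flips 1 -> legal
(4,4): no bracket -> illegal

Answer: (1,0) (2,1) (3,4) (4,3)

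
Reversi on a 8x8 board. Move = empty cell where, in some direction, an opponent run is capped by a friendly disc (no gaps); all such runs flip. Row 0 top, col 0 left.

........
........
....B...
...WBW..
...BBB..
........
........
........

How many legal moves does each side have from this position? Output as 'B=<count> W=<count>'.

-- B to move --
(2,2): flips 1 -> legal
(2,3): flips 1 -> legal
(2,5): flips 1 -> legal
(2,6): flips 1 -> legal
(3,2): flips 1 -> legal
(3,6): flips 1 -> legal
(4,2): flips 1 -> legal
(4,6): flips 1 -> legal
B mobility = 8
-- W to move --
(1,3): flips 1 -> legal
(1,4): no bracket -> illegal
(1,5): flips 1 -> legal
(2,3): no bracket -> illegal
(2,5): no bracket -> illegal
(3,2): no bracket -> illegal
(3,6): no bracket -> illegal
(4,2): no bracket -> illegal
(4,6): no bracket -> illegal
(5,2): no bracket -> illegal
(5,3): flips 2 -> legal
(5,4): no bracket -> illegal
(5,5): flips 2 -> legal
(5,6): no bracket -> illegal
W mobility = 4

Answer: B=8 W=4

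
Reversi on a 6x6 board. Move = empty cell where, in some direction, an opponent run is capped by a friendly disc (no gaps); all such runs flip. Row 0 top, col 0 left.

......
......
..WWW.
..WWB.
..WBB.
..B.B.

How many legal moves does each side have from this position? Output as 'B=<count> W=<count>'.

-- B to move --
(1,1): flips 2 -> legal
(1,2): flips 4 -> legal
(1,3): flips 2 -> legal
(1,4): flips 1 -> legal
(1,5): no bracket -> illegal
(2,1): flips 1 -> legal
(2,5): no bracket -> illegal
(3,1): flips 2 -> legal
(3,5): no bracket -> illegal
(4,1): flips 1 -> legal
(5,1): no bracket -> illegal
(5,3): no bracket -> illegal
B mobility = 7
-- W to move --
(2,5): no bracket -> illegal
(3,5): flips 1 -> legal
(4,1): no bracket -> illegal
(4,5): flips 3 -> legal
(5,1): no bracket -> illegal
(5,3): flips 1 -> legal
(5,5): flips 1 -> legal
W mobility = 4

Answer: B=7 W=4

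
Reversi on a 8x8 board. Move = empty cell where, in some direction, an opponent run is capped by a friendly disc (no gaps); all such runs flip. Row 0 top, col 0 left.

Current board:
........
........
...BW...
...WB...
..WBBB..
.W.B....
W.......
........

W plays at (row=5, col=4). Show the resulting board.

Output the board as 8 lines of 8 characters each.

Answer: ........
........
...BW...
...WW...
..WBWB..
.W.BW...
W.......
........

Derivation:
Place W at (5,4); scan 8 dirs for brackets.
Dir NW: opp run (4,3), next='.' -> no flip
Dir N: opp run (4,4) (3,4) capped by W -> flip
Dir NE: opp run (4,5), next='.' -> no flip
Dir W: opp run (5,3), next='.' -> no flip
Dir E: first cell '.' (not opp) -> no flip
Dir SW: first cell '.' (not opp) -> no flip
Dir S: first cell '.' (not opp) -> no flip
Dir SE: first cell '.' (not opp) -> no flip
All flips: (3,4) (4,4)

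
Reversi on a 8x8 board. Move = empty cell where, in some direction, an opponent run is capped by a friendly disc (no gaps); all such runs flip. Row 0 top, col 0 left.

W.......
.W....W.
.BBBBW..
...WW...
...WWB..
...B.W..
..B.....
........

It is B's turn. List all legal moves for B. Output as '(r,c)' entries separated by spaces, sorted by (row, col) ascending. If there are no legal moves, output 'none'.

(0,1): flips 1 -> legal
(0,2): no bracket -> illegal
(0,5): no bracket -> illegal
(0,6): no bracket -> illegal
(0,7): no bracket -> illegal
(1,0): no bracket -> illegal
(1,2): no bracket -> illegal
(1,4): no bracket -> illegal
(1,5): no bracket -> illegal
(1,7): no bracket -> illegal
(2,0): no bracket -> illegal
(2,6): flips 1 -> legal
(2,7): no bracket -> illegal
(3,2): no bracket -> illegal
(3,5): flips 1 -> legal
(3,6): no bracket -> illegal
(4,2): flips 3 -> legal
(4,6): no bracket -> illegal
(5,2): no bracket -> illegal
(5,4): flips 2 -> legal
(5,6): no bracket -> illegal
(6,4): no bracket -> illegal
(6,5): flips 1 -> legal
(6,6): flips 3 -> legal

Answer: (0,1) (2,6) (3,5) (4,2) (5,4) (6,5) (6,6)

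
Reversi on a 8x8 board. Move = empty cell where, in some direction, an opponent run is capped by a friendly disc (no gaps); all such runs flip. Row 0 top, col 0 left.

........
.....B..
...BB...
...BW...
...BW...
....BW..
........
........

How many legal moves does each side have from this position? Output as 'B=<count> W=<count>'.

-- B to move --
(2,5): flips 1 -> legal
(3,5): flips 1 -> legal
(4,5): flips 2 -> legal
(4,6): no bracket -> illegal
(5,3): no bracket -> illegal
(5,6): flips 1 -> legal
(6,4): no bracket -> illegal
(6,5): no bracket -> illegal
(6,6): flips 2 -> legal
B mobility = 5
-- W to move --
(0,4): no bracket -> illegal
(0,5): no bracket -> illegal
(0,6): no bracket -> illegal
(1,2): flips 1 -> legal
(1,3): no bracket -> illegal
(1,4): flips 1 -> legal
(1,6): no bracket -> illegal
(2,2): flips 1 -> legal
(2,5): no bracket -> illegal
(2,6): no bracket -> illegal
(3,2): flips 1 -> legal
(3,5): no bracket -> illegal
(4,2): flips 1 -> legal
(4,5): no bracket -> illegal
(5,2): flips 1 -> legal
(5,3): flips 1 -> legal
(6,3): no bracket -> illegal
(6,4): flips 1 -> legal
(6,5): no bracket -> illegal
W mobility = 8

Answer: B=5 W=8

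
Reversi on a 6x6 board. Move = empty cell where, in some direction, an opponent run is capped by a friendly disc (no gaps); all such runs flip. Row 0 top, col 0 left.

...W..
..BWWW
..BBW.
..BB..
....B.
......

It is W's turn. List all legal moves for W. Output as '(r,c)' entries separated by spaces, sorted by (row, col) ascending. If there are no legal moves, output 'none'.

Answer: (1,1) (2,1) (3,1) (4,1) (4,2) (4,3)

Derivation:
(0,1): no bracket -> illegal
(0,2): no bracket -> illegal
(1,1): flips 1 -> legal
(2,1): flips 3 -> legal
(3,1): flips 1 -> legal
(3,4): no bracket -> illegal
(3,5): no bracket -> illegal
(4,1): flips 2 -> legal
(4,2): flips 1 -> legal
(4,3): flips 2 -> legal
(4,5): no bracket -> illegal
(5,3): no bracket -> illegal
(5,4): no bracket -> illegal
(5,5): no bracket -> illegal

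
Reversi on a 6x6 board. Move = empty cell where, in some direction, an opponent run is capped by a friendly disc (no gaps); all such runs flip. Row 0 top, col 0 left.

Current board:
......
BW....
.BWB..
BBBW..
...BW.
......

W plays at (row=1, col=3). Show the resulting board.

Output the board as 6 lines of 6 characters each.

Answer: ......
BW.W..
.BWW..
BBBW..
...BW.
......

Derivation:
Place W at (1,3); scan 8 dirs for brackets.
Dir NW: first cell '.' (not opp) -> no flip
Dir N: first cell '.' (not opp) -> no flip
Dir NE: first cell '.' (not opp) -> no flip
Dir W: first cell '.' (not opp) -> no flip
Dir E: first cell '.' (not opp) -> no flip
Dir SW: first cell 'W' (not opp) -> no flip
Dir S: opp run (2,3) capped by W -> flip
Dir SE: first cell '.' (not opp) -> no flip
All flips: (2,3)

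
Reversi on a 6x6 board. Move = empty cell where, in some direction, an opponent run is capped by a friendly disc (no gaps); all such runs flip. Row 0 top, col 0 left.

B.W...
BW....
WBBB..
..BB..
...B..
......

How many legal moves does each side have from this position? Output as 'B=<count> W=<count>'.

Answer: B=3 W=3

Derivation:
-- B to move --
(0,1): flips 1 -> legal
(0,3): no bracket -> illegal
(1,2): flips 1 -> legal
(1,3): no bracket -> illegal
(3,0): flips 1 -> legal
(3,1): no bracket -> illegal
B mobility = 3
-- W to move --
(0,1): no bracket -> illegal
(1,2): no bracket -> illegal
(1,3): no bracket -> illegal
(1,4): no bracket -> illegal
(2,4): flips 3 -> legal
(3,0): no bracket -> illegal
(3,1): flips 1 -> legal
(3,4): no bracket -> illegal
(4,1): no bracket -> illegal
(4,2): no bracket -> illegal
(4,4): flips 2 -> legal
(5,2): no bracket -> illegal
(5,3): no bracket -> illegal
(5,4): no bracket -> illegal
W mobility = 3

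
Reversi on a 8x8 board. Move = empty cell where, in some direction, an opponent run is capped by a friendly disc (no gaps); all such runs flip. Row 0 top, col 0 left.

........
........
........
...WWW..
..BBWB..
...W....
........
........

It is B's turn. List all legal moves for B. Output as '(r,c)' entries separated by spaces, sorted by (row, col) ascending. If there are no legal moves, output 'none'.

Answer: (2,3) (2,4) (2,5) (6,3) (6,4)

Derivation:
(2,2): no bracket -> illegal
(2,3): flips 2 -> legal
(2,4): flips 1 -> legal
(2,5): flips 2 -> legal
(2,6): no bracket -> illegal
(3,2): no bracket -> illegal
(3,6): no bracket -> illegal
(4,6): no bracket -> illegal
(5,2): no bracket -> illegal
(5,4): no bracket -> illegal
(5,5): no bracket -> illegal
(6,2): no bracket -> illegal
(6,3): flips 1 -> legal
(6,4): flips 1 -> legal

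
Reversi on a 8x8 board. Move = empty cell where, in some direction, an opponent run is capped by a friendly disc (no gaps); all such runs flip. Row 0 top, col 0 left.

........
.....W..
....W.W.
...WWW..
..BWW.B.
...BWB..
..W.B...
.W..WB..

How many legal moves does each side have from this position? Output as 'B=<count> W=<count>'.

-- B to move --
(0,4): no bracket -> illegal
(0,5): no bracket -> illegal
(0,6): flips 3 -> legal
(1,3): flips 2 -> legal
(1,4): flips 4 -> legal
(1,6): no bracket -> illegal
(1,7): flips 3 -> legal
(2,2): flips 2 -> legal
(2,3): flips 2 -> legal
(2,5): no bracket -> illegal
(2,7): no bracket -> illegal
(3,2): no bracket -> illegal
(3,6): no bracket -> illegal
(3,7): no bracket -> illegal
(4,5): flips 2 -> legal
(5,1): no bracket -> illegal
(5,2): no bracket -> illegal
(6,0): no bracket -> illegal
(6,1): no bracket -> illegal
(6,3): no bracket -> illegal
(6,5): no bracket -> illegal
(7,0): no bracket -> illegal
(7,2): no bracket -> illegal
(7,3): flips 1 -> legal
B mobility = 8
-- W to move --
(3,1): no bracket -> illegal
(3,2): no bracket -> illegal
(3,6): no bracket -> illegal
(3,7): no bracket -> illegal
(4,1): flips 1 -> legal
(4,5): no bracket -> illegal
(4,7): no bracket -> illegal
(5,1): flips 1 -> legal
(5,2): flips 1 -> legal
(5,6): flips 1 -> legal
(5,7): flips 1 -> legal
(6,3): flips 1 -> legal
(6,5): no bracket -> illegal
(6,6): flips 1 -> legal
(7,3): no bracket -> illegal
(7,6): flips 1 -> legal
W mobility = 8

Answer: B=8 W=8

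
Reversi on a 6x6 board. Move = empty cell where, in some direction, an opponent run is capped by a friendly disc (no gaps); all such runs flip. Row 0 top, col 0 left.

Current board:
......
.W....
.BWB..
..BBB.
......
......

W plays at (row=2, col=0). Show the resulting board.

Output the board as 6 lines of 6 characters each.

Answer: ......
.W....
WWWB..
..BBB.
......
......

Derivation:
Place W at (2,0); scan 8 dirs for brackets.
Dir NW: edge -> no flip
Dir N: first cell '.' (not opp) -> no flip
Dir NE: first cell 'W' (not opp) -> no flip
Dir W: edge -> no flip
Dir E: opp run (2,1) capped by W -> flip
Dir SW: edge -> no flip
Dir S: first cell '.' (not opp) -> no flip
Dir SE: first cell '.' (not opp) -> no flip
All flips: (2,1)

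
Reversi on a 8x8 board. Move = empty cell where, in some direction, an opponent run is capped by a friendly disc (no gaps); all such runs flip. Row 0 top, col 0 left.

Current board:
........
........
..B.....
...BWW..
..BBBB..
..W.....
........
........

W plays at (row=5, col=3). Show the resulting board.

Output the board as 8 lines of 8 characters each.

Answer: ........
........
..B.....
...BWW..
..BBWB..
..WW....
........
........

Derivation:
Place W at (5,3); scan 8 dirs for brackets.
Dir NW: opp run (4,2), next='.' -> no flip
Dir N: opp run (4,3) (3,3), next='.' -> no flip
Dir NE: opp run (4,4) capped by W -> flip
Dir W: first cell 'W' (not opp) -> no flip
Dir E: first cell '.' (not opp) -> no flip
Dir SW: first cell '.' (not opp) -> no flip
Dir S: first cell '.' (not opp) -> no flip
Dir SE: first cell '.' (not opp) -> no flip
All flips: (4,4)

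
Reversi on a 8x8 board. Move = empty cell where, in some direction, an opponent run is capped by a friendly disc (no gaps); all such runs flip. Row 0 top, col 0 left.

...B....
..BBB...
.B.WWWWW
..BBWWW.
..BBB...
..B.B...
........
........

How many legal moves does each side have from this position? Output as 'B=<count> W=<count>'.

-- B to move --
(1,5): flips 1 -> legal
(1,6): flips 2 -> legal
(1,7): flips 2 -> legal
(2,2): no bracket -> illegal
(3,7): flips 3 -> legal
(4,5): flips 2 -> legal
(4,6): flips 2 -> legal
(4,7): flips 2 -> legal
B mobility = 7
-- W to move --
(0,1): flips 1 -> legal
(0,2): flips 1 -> legal
(0,4): flips 1 -> legal
(0,5): flips 1 -> legal
(1,0): no bracket -> illegal
(1,1): no bracket -> illegal
(1,5): no bracket -> illegal
(2,0): no bracket -> illegal
(2,2): no bracket -> illegal
(3,0): no bracket -> illegal
(3,1): flips 2 -> legal
(4,1): flips 1 -> legal
(4,5): no bracket -> illegal
(5,1): flips 2 -> legal
(5,3): flips 3 -> legal
(5,5): no bracket -> illegal
(6,1): flips 2 -> legal
(6,2): no bracket -> illegal
(6,3): no bracket -> illegal
(6,4): flips 2 -> legal
(6,5): no bracket -> illegal
W mobility = 10

Answer: B=7 W=10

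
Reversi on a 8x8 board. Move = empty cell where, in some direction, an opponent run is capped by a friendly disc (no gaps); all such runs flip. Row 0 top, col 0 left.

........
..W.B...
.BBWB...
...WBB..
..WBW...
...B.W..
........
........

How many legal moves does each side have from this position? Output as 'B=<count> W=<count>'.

Answer: B=11 W=14

Derivation:
-- B to move --
(0,1): flips 2 -> legal
(0,2): flips 1 -> legal
(0,3): flips 1 -> legal
(1,1): no bracket -> illegal
(1,3): flips 2 -> legal
(3,1): flips 1 -> legal
(3,2): flips 2 -> legal
(4,1): flips 1 -> legal
(4,5): flips 1 -> legal
(4,6): no bracket -> illegal
(5,1): flips 2 -> legal
(5,2): no bracket -> illegal
(5,4): flips 1 -> legal
(5,6): no bracket -> illegal
(6,4): no bracket -> illegal
(6,5): no bracket -> illegal
(6,6): flips 3 -> legal
B mobility = 11
-- W to move --
(0,3): no bracket -> illegal
(0,4): flips 3 -> legal
(0,5): flips 1 -> legal
(1,0): no bracket -> illegal
(1,1): flips 1 -> legal
(1,3): no bracket -> illegal
(1,5): flips 1 -> legal
(2,0): flips 2 -> legal
(2,5): flips 1 -> legal
(2,6): flips 1 -> legal
(3,0): flips 1 -> legal
(3,1): no bracket -> illegal
(3,2): flips 1 -> legal
(3,6): flips 2 -> legal
(4,5): flips 1 -> legal
(4,6): no bracket -> illegal
(5,2): no bracket -> illegal
(5,4): no bracket -> illegal
(6,2): flips 1 -> legal
(6,3): flips 2 -> legal
(6,4): flips 1 -> legal
W mobility = 14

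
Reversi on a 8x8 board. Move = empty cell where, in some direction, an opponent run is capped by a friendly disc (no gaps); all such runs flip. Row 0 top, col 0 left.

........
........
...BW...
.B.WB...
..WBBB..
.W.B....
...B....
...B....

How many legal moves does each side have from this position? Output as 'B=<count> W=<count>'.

-- B to move --
(1,3): no bracket -> illegal
(1,4): flips 1 -> legal
(1,5): no bracket -> illegal
(2,2): flips 1 -> legal
(2,5): flips 1 -> legal
(3,2): flips 1 -> legal
(3,5): no bracket -> illegal
(4,0): no bracket -> illegal
(4,1): flips 1 -> legal
(5,0): no bracket -> illegal
(5,2): no bracket -> illegal
(6,0): no bracket -> illegal
(6,1): no bracket -> illegal
(6,2): no bracket -> illegal
B mobility = 5
-- W to move --
(1,2): no bracket -> illegal
(1,3): flips 1 -> legal
(1,4): no bracket -> illegal
(2,0): flips 1 -> legal
(2,1): no bracket -> illegal
(2,2): flips 1 -> legal
(2,5): no bracket -> illegal
(3,0): no bracket -> illegal
(3,2): no bracket -> illegal
(3,5): flips 1 -> legal
(3,6): no bracket -> illegal
(4,0): no bracket -> illegal
(4,1): no bracket -> illegal
(4,6): flips 3 -> legal
(5,2): no bracket -> illegal
(5,4): flips 2 -> legal
(5,5): flips 1 -> legal
(5,6): no bracket -> illegal
(6,2): no bracket -> illegal
(6,4): flips 1 -> legal
(7,2): no bracket -> illegal
(7,4): no bracket -> illegal
W mobility = 8

Answer: B=5 W=8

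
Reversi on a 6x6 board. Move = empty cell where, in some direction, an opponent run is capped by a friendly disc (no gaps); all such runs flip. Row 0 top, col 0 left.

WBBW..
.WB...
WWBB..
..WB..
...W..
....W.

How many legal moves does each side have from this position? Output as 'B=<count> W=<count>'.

-- B to move --
(0,4): flips 1 -> legal
(1,0): flips 1 -> legal
(1,3): no bracket -> illegal
(1,4): no bracket -> illegal
(3,0): flips 1 -> legal
(3,1): flips 3 -> legal
(3,4): no bracket -> illegal
(4,1): flips 1 -> legal
(4,2): flips 1 -> legal
(4,4): no bracket -> illegal
(4,5): no bracket -> illegal
(5,2): no bracket -> illegal
(5,3): flips 1 -> legal
(5,5): no bracket -> illegal
B mobility = 7
-- W to move --
(1,0): no bracket -> illegal
(1,3): flips 3 -> legal
(1,4): flips 1 -> legal
(2,4): flips 2 -> legal
(3,1): no bracket -> illegal
(3,4): flips 1 -> legal
(4,2): no bracket -> illegal
(4,4): flips 2 -> legal
W mobility = 5

Answer: B=7 W=5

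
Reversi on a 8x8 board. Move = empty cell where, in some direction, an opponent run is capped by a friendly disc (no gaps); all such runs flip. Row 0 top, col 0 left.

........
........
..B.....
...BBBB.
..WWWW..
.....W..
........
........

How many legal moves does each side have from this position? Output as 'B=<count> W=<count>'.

Answer: B=7 W=6

Derivation:
-- B to move --
(3,1): no bracket -> illegal
(3,2): no bracket -> illegal
(4,1): no bracket -> illegal
(4,6): no bracket -> illegal
(5,1): flips 1 -> legal
(5,2): flips 1 -> legal
(5,3): flips 2 -> legal
(5,4): flips 2 -> legal
(5,6): flips 1 -> legal
(6,4): no bracket -> illegal
(6,5): flips 2 -> legal
(6,6): flips 2 -> legal
B mobility = 7
-- W to move --
(1,1): flips 2 -> legal
(1,2): no bracket -> illegal
(1,3): no bracket -> illegal
(2,1): no bracket -> illegal
(2,3): flips 2 -> legal
(2,4): flips 2 -> legal
(2,5): flips 2 -> legal
(2,6): flips 1 -> legal
(2,7): flips 1 -> legal
(3,1): no bracket -> illegal
(3,2): no bracket -> illegal
(3,7): no bracket -> illegal
(4,6): no bracket -> illegal
(4,7): no bracket -> illegal
W mobility = 6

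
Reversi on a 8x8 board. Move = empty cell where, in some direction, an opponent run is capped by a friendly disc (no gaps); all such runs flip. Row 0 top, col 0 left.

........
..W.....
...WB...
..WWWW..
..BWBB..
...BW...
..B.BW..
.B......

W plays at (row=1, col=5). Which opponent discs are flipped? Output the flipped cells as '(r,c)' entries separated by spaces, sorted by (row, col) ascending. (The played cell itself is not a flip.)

Answer: (2,4)

Derivation:
Dir NW: first cell '.' (not opp) -> no flip
Dir N: first cell '.' (not opp) -> no flip
Dir NE: first cell '.' (not opp) -> no flip
Dir W: first cell '.' (not opp) -> no flip
Dir E: first cell '.' (not opp) -> no flip
Dir SW: opp run (2,4) capped by W -> flip
Dir S: first cell '.' (not opp) -> no flip
Dir SE: first cell '.' (not opp) -> no flip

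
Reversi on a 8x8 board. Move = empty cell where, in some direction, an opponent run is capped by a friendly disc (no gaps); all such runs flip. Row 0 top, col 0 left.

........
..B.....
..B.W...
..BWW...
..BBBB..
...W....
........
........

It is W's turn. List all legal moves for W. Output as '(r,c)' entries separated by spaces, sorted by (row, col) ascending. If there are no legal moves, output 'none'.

Answer: (1,1) (3,1) (3,5) (5,1) (5,2) (5,4) (5,5) (5,6)

Derivation:
(0,1): no bracket -> illegal
(0,2): no bracket -> illegal
(0,3): no bracket -> illegal
(1,1): flips 1 -> legal
(1,3): no bracket -> illegal
(2,1): no bracket -> illegal
(2,3): no bracket -> illegal
(3,1): flips 2 -> legal
(3,5): flips 1 -> legal
(3,6): no bracket -> illegal
(4,1): no bracket -> illegal
(4,6): no bracket -> illegal
(5,1): flips 1 -> legal
(5,2): flips 1 -> legal
(5,4): flips 1 -> legal
(5,5): flips 1 -> legal
(5,6): flips 1 -> legal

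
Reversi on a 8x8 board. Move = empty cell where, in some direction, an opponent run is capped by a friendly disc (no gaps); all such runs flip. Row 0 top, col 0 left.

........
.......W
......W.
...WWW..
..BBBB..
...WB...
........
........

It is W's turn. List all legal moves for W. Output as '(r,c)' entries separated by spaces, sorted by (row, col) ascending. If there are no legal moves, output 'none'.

(3,1): flips 1 -> legal
(3,2): no bracket -> illegal
(3,6): no bracket -> illegal
(4,1): no bracket -> illegal
(4,6): no bracket -> illegal
(5,1): flips 1 -> legal
(5,2): flips 1 -> legal
(5,5): flips 3 -> legal
(5,6): flips 1 -> legal
(6,3): no bracket -> illegal
(6,4): flips 2 -> legal
(6,5): no bracket -> illegal

Answer: (3,1) (5,1) (5,2) (5,5) (5,6) (6,4)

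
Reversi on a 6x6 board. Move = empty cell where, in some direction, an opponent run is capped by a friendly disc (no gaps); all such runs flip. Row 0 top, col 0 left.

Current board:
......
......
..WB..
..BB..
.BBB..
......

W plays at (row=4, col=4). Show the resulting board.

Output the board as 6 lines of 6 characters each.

Place W at (4,4); scan 8 dirs for brackets.
Dir NW: opp run (3,3) capped by W -> flip
Dir N: first cell '.' (not opp) -> no flip
Dir NE: first cell '.' (not opp) -> no flip
Dir W: opp run (4,3) (4,2) (4,1), next='.' -> no flip
Dir E: first cell '.' (not opp) -> no flip
Dir SW: first cell '.' (not opp) -> no flip
Dir S: first cell '.' (not opp) -> no flip
Dir SE: first cell '.' (not opp) -> no flip
All flips: (3,3)

Answer: ......
......
..WB..
..BW..
.BBBW.
......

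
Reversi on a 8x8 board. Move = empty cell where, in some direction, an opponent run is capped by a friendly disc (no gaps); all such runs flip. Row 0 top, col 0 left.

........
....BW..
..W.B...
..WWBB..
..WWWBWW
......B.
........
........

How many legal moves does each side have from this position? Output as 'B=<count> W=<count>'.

-- B to move --
(0,4): no bracket -> illegal
(0,5): no bracket -> illegal
(0,6): flips 1 -> legal
(1,1): no bracket -> illegal
(1,2): no bracket -> illegal
(1,3): no bracket -> illegal
(1,6): flips 1 -> legal
(2,1): no bracket -> illegal
(2,3): no bracket -> illegal
(2,5): no bracket -> illegal
(2,6): no bracket -> illegal
(3,1): flips 2 -> legal
(3,6): flips 1 -> legal
(3,7): no bracket -> illegal
(4,1): flips 3 -> legal
(5,1): flips 2 -> legal
(5,2): flips 1 -> legal
(5,3): flips 1 -> legal
(5,4): flips 1 -> legal
(5,5): no bracket -> illegal
(5,7): flips 1 -> legal
B mobility = 10
-- W to move --
(0,3): no bracket -> illegal
(0,4): flips 3 -> legal
(0,5): no bracket -> illegal
(1,3): flips 3 -> legal
(2,3): no bracket -> illegal
(2,5): flips 1 -> legal
(2,6): flips 1 -> legal
(3,6): flips 2 -> legal
(5,4): no bracket -> illegal
(5,5): no bracket -> illegal
(5,7): no bracket -> illegal
(6,5): flips 1 -> legal
(6,6): flips 1 -> legal
(6,7): no bracket -> illegal
W mobility = 7

Answer: B=10 W=7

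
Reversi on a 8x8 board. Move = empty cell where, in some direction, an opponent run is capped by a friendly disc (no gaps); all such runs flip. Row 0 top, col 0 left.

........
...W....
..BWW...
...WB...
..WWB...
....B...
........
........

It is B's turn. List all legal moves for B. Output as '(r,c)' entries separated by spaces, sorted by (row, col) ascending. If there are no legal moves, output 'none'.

Answer: (0,4) (1,2) (1,4) (2,5) (3,2) (4,1) (5,2)

Derivation:
(0,2): no bracket -> illegal
(0,3): no bracket -> illegal
(0,4): flips 1 -> legal
(1,2): flips 1 -> legal
(1,4): flips 1 -> legal
(1,5): no bracket -> illegal
(2,5): flips 2 -> legal
(3,1): no bracket -> illegal
(3,2): flips 2 -> legal
(3,5): no bracket -> illegal
(4,1): flips 2 -> legal
(5,1): no bracket -> illegal
(5,2): flips 1 -> legal
(5,3): no bracket -> illegal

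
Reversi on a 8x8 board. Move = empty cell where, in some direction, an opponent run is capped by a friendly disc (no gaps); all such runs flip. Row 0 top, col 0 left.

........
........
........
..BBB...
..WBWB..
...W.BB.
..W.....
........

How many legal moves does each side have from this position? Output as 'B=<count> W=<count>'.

Answer: B=5 W=5

Derivation:
-- B to move --
(3,1): no bracket -> illegal
(3,5): no bracket -> illegal
(4,1): flips 1 -> legal
(5,1): flips 1 -> legal
(5,2): flips 1 -> legal
(5,4): flips 1 -> legal
(6,1): no bracket -> illegal
(6,3): flips 1 -> legal
(6,4): no bracket -> illegal
(7,1): no bracket -> illegal
(7,2): no bracket -> illegal
(7,3): no bracket -> illegal
B mobility = 5
-- W to move --
(2,1): no bracket -> illegal
(2,2): flips 2 -> legal
(2,3): flips 2 -> legal
(2,4): flips 2 -> legal
(2,5): no bracket -> illegal
(3,1): no bracket -> illegal
(3,5): no bracket -> illegal
(3,6): no bracket -> illegal
(4,1): no bracket -> illegal
(4,6): flips 1 -> legal
(4,7): no bracket -> illegal
(5,2): no bracket -> illegal
(5,4): no bracket -> illegal
(5,7): no bracket -> illegal
(6,4): no bracket -> illegal
(6,5): no bracket -> illegal
(6,6): flips 1 -> legal
(6,7): no bracket -> illegal
W mobility = 5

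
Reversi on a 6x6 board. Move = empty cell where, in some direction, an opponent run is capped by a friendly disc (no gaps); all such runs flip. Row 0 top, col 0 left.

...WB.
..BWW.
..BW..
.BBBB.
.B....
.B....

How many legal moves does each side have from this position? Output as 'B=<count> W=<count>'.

-- B to move --
(0,2): flips 1 -> legal
(0,5): flips 2 -> legal
(1,5): flips 2 -> legal
(2,4): flips 2 -> legal
(2,5): no bracket -> illegal
B mobility = 4
-- W to move --
(0,1): flips 1 -> legal
(0,2): no bracket -> illegal
(0,5): flips 1 -> legal
(1,1): flips 1 -> legal
(1,5): no bracket -> illegal
(2,0): no bracket -> illegal
(2,1): flips 2 -> legal
(2,4): no bracket -> illegal
(2,5): no bracket -> illegal
(3,0): no bracket -> illegal
(3,5): no bracket -> illegal
(4,0): flips 2 -> legal
(4,2): no bracket -> illegal
(4,3): flips 1 -> legal
(4,4): no bracket -> illegal
(4,5): flips 1 -> legal
(5,0): flips 2 -> legal
(5,2): no bracket -> illegal
W mobility = 8

Answer: B=4 W=8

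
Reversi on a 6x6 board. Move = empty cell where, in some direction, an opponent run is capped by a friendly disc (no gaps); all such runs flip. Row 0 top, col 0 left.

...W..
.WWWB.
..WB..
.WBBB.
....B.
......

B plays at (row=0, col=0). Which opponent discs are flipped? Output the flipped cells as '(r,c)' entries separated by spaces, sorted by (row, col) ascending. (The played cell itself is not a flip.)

Answer: (1,1) (2,2)

Derivation:
Dir NW: edge -> no flip
Dir N: edge -> no flip
Dir NE: edge -> no flip
Dir W: edge -> no flip
Dir E: first cell '.' (not opp) -> no flip
Dir SW: edge -> no flip
Dir S: first cell '.' (not opp) -> no flip
Dir SE: opp run (1,1) (2,2) capped by B -> flip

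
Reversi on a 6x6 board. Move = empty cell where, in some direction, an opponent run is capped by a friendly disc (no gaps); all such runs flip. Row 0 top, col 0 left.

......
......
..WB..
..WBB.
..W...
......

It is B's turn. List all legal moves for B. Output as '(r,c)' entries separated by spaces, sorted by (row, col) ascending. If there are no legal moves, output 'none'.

(1,1): flips 1 -> legal
(1,2): no bracket -> illegal
(1,3): no bracket -> illegal
(2,1): flips 1 -> legal
(3,1): flips 1 -> legal
(4,1): flips 1 -> legal
(4,3): no bracket -> illegal
(5,1): flips 1 -> legal
(5,2): no bracket -> illegal
(5,3): no bracket -> illegal

Answer: (1,1) (2,1) (3,1) (4,1) (5,1)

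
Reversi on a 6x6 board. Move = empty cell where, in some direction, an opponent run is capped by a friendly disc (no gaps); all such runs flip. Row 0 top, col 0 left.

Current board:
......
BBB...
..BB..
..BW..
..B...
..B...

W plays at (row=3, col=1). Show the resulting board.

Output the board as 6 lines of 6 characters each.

Place W at (3,1); scan 8 dirs for brackets.
Dir NW: first cell '.' (not opp) -> no flip
Dir N: first cell '.' (not opp) -> no flip
Dir NE: opp run (2,2), next='.' -> no flip
Dir W: first cell '.' (not opp) -> no flip
Dir E: opp run (3,2) capped by W -> flip
Dir SW: first cell '.' (not opp) -> no flip
Dir S: first cell '.' (not opp) -> no flip
Dir SE: opp run (4,2), next='.' -> no flip
All flips: (3,2)

Answer: ......
BBB...
..BB..
.WWW..
..B...
..B...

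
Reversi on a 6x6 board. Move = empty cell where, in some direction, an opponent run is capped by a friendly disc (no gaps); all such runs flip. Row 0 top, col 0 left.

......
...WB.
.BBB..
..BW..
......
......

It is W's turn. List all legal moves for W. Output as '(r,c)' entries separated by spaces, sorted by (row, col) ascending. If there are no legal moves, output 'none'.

Answer: (1,1) (1,5) (3,1)

Derivation:
(0,3): no bracket -> illegal
(0,4): no bracket -> illegal
(0,5): no bracket -> illegal
(1,0): no bracket -> illegal
(1,1): flips 1 -> legal
(1,2): no bracket -> illegal
(1,5): flips 1 -> legal
(2,0): no bracket -> illegal
(2,4): no bracket -> illegal
(2,5): no bracket -> illegal
(3,0): no bracket -> illegal
(3,1): flips 2 -> legal
(3,4): no bracket -> illegal
(4,1): no bracket -> illegal
(4,2): no bracket -> illegal
(4,3): no bracket -> illegal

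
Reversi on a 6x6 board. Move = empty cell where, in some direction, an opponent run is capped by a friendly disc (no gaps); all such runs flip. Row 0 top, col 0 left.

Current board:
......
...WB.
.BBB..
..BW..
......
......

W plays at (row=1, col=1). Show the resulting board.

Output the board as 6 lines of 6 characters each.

Place W at (1,1); scan 8 dirs for brackets.
Dir NW: first cell '.' (not opp) -> no flip
Dir N: first cell '.' (not opp) -> no flip
Dir NE: first cell '.' (not opp) -> no flip
Dir W: first cell '.' (not opp) -> no flip
Dir E: first cell '.' (not opp) -> no flip
Dir SW: first cell '.' (not opp) -> no flip
Dir S: opp run (2,1), next='.' -> no flip
Dir SE: opp run (2,2) capped by W -> flip
All flips: (2,2)

Answer: ......
.W.WB.
.BWB..
..BW..
......
......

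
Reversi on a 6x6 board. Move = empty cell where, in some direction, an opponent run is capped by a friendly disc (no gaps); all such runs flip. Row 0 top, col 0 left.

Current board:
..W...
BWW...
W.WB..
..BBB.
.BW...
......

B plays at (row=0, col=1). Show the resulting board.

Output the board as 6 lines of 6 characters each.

Answer: .BW...
BWB...
W.WB..
..BBB.
.BW...
......

Derivation:
Place B at (0,1); scan 8 dirs for brackets.
Dir NW: edge -> no flip
Dir N: edge -> no flip
Dir NE: edge -> no flip
Dir W: first cell '.' (not opp) -> no flip
Dir E: opp run (0,2), next='.' -> no flip
Dir SW: first cell 'B' (not opp) -> no flip
Dir S: opp run (1,1), next='.' -> no flip
Dir SE: opp run (1,2) capped by B -> flip
All flips: (1,2)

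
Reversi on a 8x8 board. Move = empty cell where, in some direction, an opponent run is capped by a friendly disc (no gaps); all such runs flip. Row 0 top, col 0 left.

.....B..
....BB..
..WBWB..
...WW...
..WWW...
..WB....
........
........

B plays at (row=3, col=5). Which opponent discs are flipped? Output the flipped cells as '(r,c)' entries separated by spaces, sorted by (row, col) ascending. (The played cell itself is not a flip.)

Dir NW: opp run (2,4), next='.' -> no flip
Dir N: first cell 'B' (not opp) -> no flip
Dir NE: first cell '.' (not opp) -> no flip
Dir W: opp run (3,4) (3,3), next='.' -> no flip
Dir E: first cell '.' (not opp) -> no flip
Dir SW: opp run (4,4) capped by B -> flip
Dir S: first cell '.' (not opp) -> no flip
Dir SE: first cell '.' (not opp) -> no flip

Answer: (4,4)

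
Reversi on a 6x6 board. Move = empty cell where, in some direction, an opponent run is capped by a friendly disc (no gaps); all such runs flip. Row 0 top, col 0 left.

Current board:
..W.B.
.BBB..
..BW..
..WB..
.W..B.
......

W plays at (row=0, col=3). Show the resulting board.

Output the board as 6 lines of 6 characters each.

Place W at (0,3); scan 8 dirs for brackets.
Dir NW: edge -> no flip
Dir N: edge -> no flip
Dir NE: edge -> no flip
Dir W: first cell 'W' (not opp) -> no flip
Dir E: opp run (0,4), next='.' -> no flip
Dir SW: opp run (1,2), next='.' -> no flip
Dir S: opp run (1,3) capped by W -> flip
Dir SE: first cell '.' (not opp) -> no flip
All flips: (1,3)

Answer: ..WWB.
.BBW..
..BW..
..WB..
.W..B.
......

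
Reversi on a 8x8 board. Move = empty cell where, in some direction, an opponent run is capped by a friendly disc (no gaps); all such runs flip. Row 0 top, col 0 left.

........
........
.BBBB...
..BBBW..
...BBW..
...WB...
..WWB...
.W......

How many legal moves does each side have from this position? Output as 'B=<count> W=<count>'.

Answer: B=9 W=7

Derivation:
-- B to move --
(2,5): no bracket -> illegal
(2,6): flips 1 -> legal
(3,6): flips 2 -> legal
(4,2): flips 1 -> legal
(4,6): flips 2 -> legal
(5,1): no bracket -> illegal
(5,2): flips 1 -> legal
(5,5): no bracket -> illegal
(5,6): flips 1 -> legal
(6,0): no bracket -> illegal
(6,1): flips 2 -> legal
(7,0): no bracket -> illegal
(7,2): flips 1 -> legal
(7,3): flips 2 -> legal
(7,4): no bracket -> illegal
B mobility = 9
-- W to move --
(1,0): no bracket -> illegal
(1,1): no bracket -> illegal
(1,2): flips 2 -> legal
(1,3): flips 4 -> legal
(1,4): no bracket -> illegal
(1,5): no bracket -> illegal
(2,0): no bracket -> illegal
(2,5): no bracket -> illegal
(3,0): no bracket -> illegal
(3,1): flips 3 -> legal
(4,1): no bracket -> illegal
(4,2): flips 2 -> legal
(5,2): no bracket -> illegal
(5,5): flips 1 -> legal
(6,5): flips 1 -> legal
(7,3): no bracket -> illegal
(7,4): no bracket -> illegal
(7,5): flips 1 -> legal
W mobility = 7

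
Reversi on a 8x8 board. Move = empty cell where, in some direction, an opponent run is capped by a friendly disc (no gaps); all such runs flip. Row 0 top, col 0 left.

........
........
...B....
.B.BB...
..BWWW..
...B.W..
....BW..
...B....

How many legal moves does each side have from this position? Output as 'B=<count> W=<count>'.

Answer: B=6 W=8

Derivation:
-- B to move --
(3,2): no bracket -> illegal
(3,5): flips 1 -> legal
(3,6): no bracket -> illegal
(4,6): flips 4 -> legal
(5,2): flips 1 -> legal
(5,4): flips 1 -> legal
(5,6): flips 1 -> legal
(6,6): flips 3 -> legal
(7,4): no bracket -> illegal
(7,5): no bracket -> illegal
(7,6): no bracket -> illegal
B mobility = 6
-- W to move --
(1,2): flips 2 -> legal
(1,3): flips 2 -> legal
(1,4): no bracket -> illegal
(2,0): no bracket -> illegal
(2,1): no bracket -> illegal
(2,2): flips 1 -> legal
(2,4): flips 1 -> legal
(2,5): flips 1 -> legal
(3,0): no bracket -> illegal
(3,2): no bracket -> illegal
(3,5): no bracket -> illegal
(4,0): no bracket -> illegal
(4,1): flips 1 -> legal
(5,1): no bracket -> illegal
(5,2): no bracket -> illegal
(5,4): no bracket -> illegal
(6,2): flips 1 -> legal
(6,3): flips 2 -> legal
(7,2): no bracket -> illegal
(7,4): no bracket -> illegal
(7,5): no bracket -> illegal
W mobility = 8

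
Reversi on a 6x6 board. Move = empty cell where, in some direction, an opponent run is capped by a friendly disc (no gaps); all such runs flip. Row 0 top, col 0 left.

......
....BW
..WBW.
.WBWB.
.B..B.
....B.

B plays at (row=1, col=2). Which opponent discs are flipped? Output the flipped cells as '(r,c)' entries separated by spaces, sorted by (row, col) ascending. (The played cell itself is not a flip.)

Dir NW: first cell '.' (not opp) -> no flip
Dir N: first cell '.' (not opp) -> no flip
Dir NE: first cell '.' (not opp) -> no flip
Dir W: first cell '.' (not opp) -> no flip
Dir E: first cell '.' (not opp) -> no flip
Dir SW: first cell '.' (not opp) -> no flip
Dir S: opp run (2,2) capped by B -> flip
Dir SE: first cell 'B' (not opp) -> no flip

Answer: (2,2)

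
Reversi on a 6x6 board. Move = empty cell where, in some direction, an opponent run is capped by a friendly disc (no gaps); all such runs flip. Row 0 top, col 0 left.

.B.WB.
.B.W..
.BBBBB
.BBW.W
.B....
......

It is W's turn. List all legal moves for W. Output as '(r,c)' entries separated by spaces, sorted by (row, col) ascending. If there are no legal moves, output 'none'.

(0,0): flips 2 -> legal
(0,2): no bracket -> illegal
(0,5): flips 1 -> legal
(1,0): no bracket -> illegal
(1,2): no bracket -> illegal
(1,4): no bracket -> illegal
(1,5): flips 2 -> legal
(2,0): no bracket -> illegal
(3,0): flips 2 -> legal
(3,4): no bracket -> illegal
(4,0): flips 2 -> legal
(4,2): no bracket -> illegal
(4,3): no bracket -> illegal
(5,0): no bracket -> illegal
(5,1): no bracket -> illegal
(5,2): no bracket -> illegal

Answer: (0,0) (0,5) (1,5) (3,0) (4,0)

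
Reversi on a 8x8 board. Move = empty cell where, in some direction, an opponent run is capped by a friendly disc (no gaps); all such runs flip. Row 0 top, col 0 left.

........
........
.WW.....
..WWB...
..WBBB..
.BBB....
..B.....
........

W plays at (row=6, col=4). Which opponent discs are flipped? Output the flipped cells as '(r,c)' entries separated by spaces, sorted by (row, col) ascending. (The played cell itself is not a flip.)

Answer: (5,3)

Derivation:
Dir NW: opp run (5,3) capped by W -> flip
Dir N: first cell '.' (not opp) -> no flip
Dir NE: first cell '.' (not opp) -> no flip
Dir W: first cell '.' (not opp) -> no flip
Dir E: first cell '.' (not opp) -> no flip
Dir SW: first cell '.' (not opp) -> no flip
Dir S: first cell '.' (not opp) -> no flip
Dir SE: first cell '.' (not opp) -> no flip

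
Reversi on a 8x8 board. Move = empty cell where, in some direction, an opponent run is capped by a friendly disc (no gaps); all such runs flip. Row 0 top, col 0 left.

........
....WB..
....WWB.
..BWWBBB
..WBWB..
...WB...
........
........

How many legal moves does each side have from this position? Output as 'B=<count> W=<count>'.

-- B to move --
(0,3): flips 2 -> legal
(0,4): flips 4 -> legal
(0,5): no bracket -> illegal
(1,3): flips 2 -> legal
(1,6): flips 2 -> legal
(2,2): no bracket -> illegal
(2,3): flips 4 -> legal
(3,1): no bracket -> illegal
(4,1): flips 1 -> legal
(5,1): flips 3 -> legal
(5,2): flips 2 -> legal
(5,5): no bracket -> illegal
(6,2): flips 2 -> legal
(6,3): flips 1 -> legal
(6,4): no bracket -> illegal
B mobility = 10
-- W to move --
(0,4): no bracket -> illegal
(0,5): flips 1 -> legal
(0,6): flips 1 -> legal
(1,6): flips 1 -> legal
(1,7): flips 2 -> legal
(2,1): no bracket -> illegal
(2,2): flips 1 -> legal
(2,3): no bracket -> illegal
(2,7): flips 1 -> legal
(3,1): flips 1 -> legal
(4,1): no bracket -> illegal
(4,6): flips 2 -> legal
(4,7): flips 1 -> legal
(5,2): flips 1 -> legal
(5,5): flips 3 -> legal
(5,6): flips 1 -> legal
(6,3): no bracket -> illegal
(6,4): flips 1 -> legal
(6,5): no bracket -> illegal
W mobility = 13

Answer: B=10 W=13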